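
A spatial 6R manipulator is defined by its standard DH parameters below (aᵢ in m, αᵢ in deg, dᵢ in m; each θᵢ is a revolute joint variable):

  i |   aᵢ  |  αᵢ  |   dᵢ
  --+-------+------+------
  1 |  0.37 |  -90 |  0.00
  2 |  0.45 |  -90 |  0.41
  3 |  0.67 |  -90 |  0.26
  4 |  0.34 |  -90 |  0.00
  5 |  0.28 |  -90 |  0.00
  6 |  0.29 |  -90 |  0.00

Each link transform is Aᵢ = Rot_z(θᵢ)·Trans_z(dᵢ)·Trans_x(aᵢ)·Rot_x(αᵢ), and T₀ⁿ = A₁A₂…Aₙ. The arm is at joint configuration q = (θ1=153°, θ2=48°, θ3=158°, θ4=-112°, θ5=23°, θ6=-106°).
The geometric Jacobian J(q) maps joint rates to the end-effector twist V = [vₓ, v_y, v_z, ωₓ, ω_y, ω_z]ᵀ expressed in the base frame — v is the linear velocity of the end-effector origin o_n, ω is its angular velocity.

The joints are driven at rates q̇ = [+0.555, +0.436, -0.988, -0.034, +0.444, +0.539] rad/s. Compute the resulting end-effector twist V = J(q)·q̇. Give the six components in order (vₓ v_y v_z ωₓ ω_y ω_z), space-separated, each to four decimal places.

o_n = [0.3237, -0.2359, -0.4208]
J₁: ẑ×o_n = [0.2359, 0.3237, -0.0000], ω = ẑ
J2: z=[-0.4540, -0.8910, 0.0000] o=[-0.3297, 0.1680, 0.0000] → [0.3749, -0.1910, 0.7655, -0.4540, -0.8910, 0.0000]
J3: z=[0.6621, -0.3374, -0.6691] o=[-0.7841, -0.0606, -0.3344] → [-0.0882, -0.6841, 0.2577, 0.6621, -0.3374, -0.6691]
J4: z=[-0.1976, -0.9399, 0.2784] o=[-0.1276, -0.1134, -0.0467] → [0.3857, 0.0517, 0.4484, -0.1976, -0.9399, 0.2784]
J5: z=[0.9183, -0.0781, 0.3882] o=[-0.0110, -0.2264, -0.3454] → [0.0096, 0.1991, 0.0174, 0.9183, -0.0781, 0.3882]
J6: z=[0.0478, 0.9951, 0.0870] o=[0.0991, -0.2093, -0.6023] → [0.1830, 0.0109, -0.2247, 0.0478, 0.9951, 0.0870]
V = J·q̇ = [0.4712, 0.8647, -0.0495, -0.4119, 0.4785, 1.4259]

0.4712 0.8647 -0.0495 -0.4119 0.4785 1.4259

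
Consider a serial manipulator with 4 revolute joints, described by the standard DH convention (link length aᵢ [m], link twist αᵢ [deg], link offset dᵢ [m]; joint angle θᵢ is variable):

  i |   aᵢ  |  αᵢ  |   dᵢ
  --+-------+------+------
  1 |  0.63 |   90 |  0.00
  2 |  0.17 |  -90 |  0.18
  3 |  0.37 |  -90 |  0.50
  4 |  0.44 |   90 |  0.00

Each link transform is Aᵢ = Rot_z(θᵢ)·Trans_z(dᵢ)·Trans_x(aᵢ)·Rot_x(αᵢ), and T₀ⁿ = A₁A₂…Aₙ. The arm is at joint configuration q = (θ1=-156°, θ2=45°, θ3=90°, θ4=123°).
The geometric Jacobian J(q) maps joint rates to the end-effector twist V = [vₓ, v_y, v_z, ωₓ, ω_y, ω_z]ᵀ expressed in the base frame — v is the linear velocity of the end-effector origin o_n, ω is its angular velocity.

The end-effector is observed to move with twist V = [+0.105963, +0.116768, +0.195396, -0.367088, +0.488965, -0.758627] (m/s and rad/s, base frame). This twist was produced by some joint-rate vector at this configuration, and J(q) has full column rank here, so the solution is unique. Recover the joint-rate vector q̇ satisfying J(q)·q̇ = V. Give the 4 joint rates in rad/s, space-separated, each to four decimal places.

o_n = [-0.6209, -0.2221, 0.2128]
J₁: ẑ×o_n = [0.2221, -0.6209, 0.0000], ω = ẑ
J2: z=[-0.4067, 0.9135, 0.0000] o=[-0.5755, -0.2562, 0.0000] → [0.1944, 0.0866, 0.0276, -0.4067, 0.9135, 0.0000]
J3: z=[0.6460, 0.2876, 0.7071] o=[-0.7586, -0.1407, 0.1202] → [0.0842, 0.0375, -0.0922, 0.6460, 0.2876, 0.7071]
J4: z=[0.6460, 0.2876, -0.7071] o=[-0.2851, -0.3349, 0.4738] → [0.0047, 0.4060, 0.1695, 0.6460, 0.2876, -0.7071]
q̇ = J⁺·V = [0.2490, 0.5960, -0.8090, 0.6160]

0.2490 0.5960 -0.8090 0.6160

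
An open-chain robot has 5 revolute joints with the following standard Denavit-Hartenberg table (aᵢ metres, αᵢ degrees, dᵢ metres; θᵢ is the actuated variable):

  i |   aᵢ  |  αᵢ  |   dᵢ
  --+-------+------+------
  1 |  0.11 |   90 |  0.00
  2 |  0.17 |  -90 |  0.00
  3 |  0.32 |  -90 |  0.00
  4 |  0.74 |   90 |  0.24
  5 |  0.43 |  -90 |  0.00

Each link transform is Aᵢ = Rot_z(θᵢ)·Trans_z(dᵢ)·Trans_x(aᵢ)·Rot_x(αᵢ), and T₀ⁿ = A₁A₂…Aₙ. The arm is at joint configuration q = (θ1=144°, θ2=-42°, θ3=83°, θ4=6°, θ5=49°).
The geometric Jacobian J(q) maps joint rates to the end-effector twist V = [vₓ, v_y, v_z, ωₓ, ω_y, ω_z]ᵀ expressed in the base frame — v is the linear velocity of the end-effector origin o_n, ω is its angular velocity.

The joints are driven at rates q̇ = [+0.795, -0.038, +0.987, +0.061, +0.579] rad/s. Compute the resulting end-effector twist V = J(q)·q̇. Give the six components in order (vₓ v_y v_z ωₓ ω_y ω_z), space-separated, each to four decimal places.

o_n = [-0.7146, -1.2056, 0.0728]
J₁: ẑ×o_n = [1.2056, -0.7146, 0.0000], ω = ẑ
J2: z=[0.5878, 0.8090, 0.0000] o=[-0.0890, 0.0647, 0.0000] → [0.0589, -0.0428, -0.2405, 0.5878, 0.8090, 0.0000]
J3: z=[-0.5413, 0.3933, 0.7431] o=[-0.1912, 0.1389, -0.1138] → [1.0725, -0.2880, 0.9337, -0.5413, 0.3933, 0.7431]
J4: z=[0.5251, -0.5321, 0.6641] o=[-0.4013, -0.1010, -0.1398] → [0.6204, -0.3197, -0.7467, 0.5251, -0.5321, 0.6641]
J5: z=[-0.6070, 0.3128, 0.7305] o=[-0.7167, -0.8109, -0.0979] → [0.3417, 0.1052, 0.2389, -0.6070, 0.3128, 0.7305]
V = J·q̇ = [2.2505, -0.8093, 1.0234, -0.8761, 0.5061, 1.9920]

2.2505 -0.8093 1.0234 -0.8761 0.5061 1.9920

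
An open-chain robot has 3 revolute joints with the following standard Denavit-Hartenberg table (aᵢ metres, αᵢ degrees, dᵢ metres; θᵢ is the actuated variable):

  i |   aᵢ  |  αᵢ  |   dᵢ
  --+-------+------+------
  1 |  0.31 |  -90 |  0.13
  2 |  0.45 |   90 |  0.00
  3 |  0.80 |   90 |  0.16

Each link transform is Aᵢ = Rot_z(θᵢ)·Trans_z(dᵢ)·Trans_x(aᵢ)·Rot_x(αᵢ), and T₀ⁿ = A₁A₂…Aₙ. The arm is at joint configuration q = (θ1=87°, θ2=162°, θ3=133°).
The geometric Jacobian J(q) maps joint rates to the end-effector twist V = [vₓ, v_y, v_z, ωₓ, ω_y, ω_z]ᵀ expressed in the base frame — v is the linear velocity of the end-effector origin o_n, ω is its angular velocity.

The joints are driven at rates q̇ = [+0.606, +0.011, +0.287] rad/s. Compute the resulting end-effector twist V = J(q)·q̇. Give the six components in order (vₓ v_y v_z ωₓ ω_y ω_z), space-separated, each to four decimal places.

o_n = [-0.5607, 0.4804, 0.0074]
J₁: ẑ×o_n = [-0.4804, -0.5607, 0.0000], ω = ẑ
J2: z=[-0.9986, 0.0523, 0.0000] o=[0.0162, 0.3096, 0.1300] → [-0.0064, -0.1225, -0.1404, -0.9986, 0.0523, 0.0000]
J3: z=[0.0162, 0.3086, -0.9511] o=[-0.0062, -0.1178, -0.0091] → [0.5740, 0.5271, 0.1808, 0.0162, 0.3086, -0.9511]
V = J·q̇ = [-0.1264, -0.1899, 0.0503, -0.0063, 0.0891, 0.3330]

-0.1264 -0.1899 0.0503 -0.0063 0.0891 0.3330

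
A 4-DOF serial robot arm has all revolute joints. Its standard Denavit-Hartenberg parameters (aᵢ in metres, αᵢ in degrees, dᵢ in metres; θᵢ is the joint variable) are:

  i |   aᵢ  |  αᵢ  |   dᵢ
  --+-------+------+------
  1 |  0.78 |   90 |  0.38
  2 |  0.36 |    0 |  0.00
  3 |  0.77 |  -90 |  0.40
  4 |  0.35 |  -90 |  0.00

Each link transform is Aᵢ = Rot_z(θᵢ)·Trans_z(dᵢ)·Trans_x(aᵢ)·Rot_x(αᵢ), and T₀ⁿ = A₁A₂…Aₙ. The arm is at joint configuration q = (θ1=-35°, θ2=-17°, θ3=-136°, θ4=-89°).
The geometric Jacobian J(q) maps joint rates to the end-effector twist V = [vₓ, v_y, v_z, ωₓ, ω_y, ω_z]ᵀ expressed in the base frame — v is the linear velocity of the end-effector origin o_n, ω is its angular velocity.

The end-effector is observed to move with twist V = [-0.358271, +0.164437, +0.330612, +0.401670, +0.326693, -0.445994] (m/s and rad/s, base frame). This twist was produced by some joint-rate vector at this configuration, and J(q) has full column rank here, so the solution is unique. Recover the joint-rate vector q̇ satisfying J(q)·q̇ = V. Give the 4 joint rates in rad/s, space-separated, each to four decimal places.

o_n = [-0.0757, -0.8625, -0.0776]
J₁: ẑ×o_n = [0.8625, -0.0757, 0.0000], ω = ẑ
J2: z=[-0.5736, -0.8192, 0.0000] o=[0.6389, -0.4474, 0.3800] → [0.3748, -0.2625, -0.3472, -0.5736, -0.8192, 0.0000]
J3: z=[-0.5736, -0.8192, 0.0000] o=[0.9209, -0.6449, 0.2747] → [0.2886, -0.2021, -0.6915, -0.5736, -0.8192, 0.0000]
J4: z=[0.3719, -0.2604, -0.8910] o=[0.1295, -0.5790, -0.0748] → [-0.2519, 0.1838, -0.1589, 0.3719, -0.2604, -0.8910]
q̇ = J⁺·V = [-0.1680, 0.1040, -0.6020, 0.3120]

-0.1680 0.1040 -0.6020 0.3120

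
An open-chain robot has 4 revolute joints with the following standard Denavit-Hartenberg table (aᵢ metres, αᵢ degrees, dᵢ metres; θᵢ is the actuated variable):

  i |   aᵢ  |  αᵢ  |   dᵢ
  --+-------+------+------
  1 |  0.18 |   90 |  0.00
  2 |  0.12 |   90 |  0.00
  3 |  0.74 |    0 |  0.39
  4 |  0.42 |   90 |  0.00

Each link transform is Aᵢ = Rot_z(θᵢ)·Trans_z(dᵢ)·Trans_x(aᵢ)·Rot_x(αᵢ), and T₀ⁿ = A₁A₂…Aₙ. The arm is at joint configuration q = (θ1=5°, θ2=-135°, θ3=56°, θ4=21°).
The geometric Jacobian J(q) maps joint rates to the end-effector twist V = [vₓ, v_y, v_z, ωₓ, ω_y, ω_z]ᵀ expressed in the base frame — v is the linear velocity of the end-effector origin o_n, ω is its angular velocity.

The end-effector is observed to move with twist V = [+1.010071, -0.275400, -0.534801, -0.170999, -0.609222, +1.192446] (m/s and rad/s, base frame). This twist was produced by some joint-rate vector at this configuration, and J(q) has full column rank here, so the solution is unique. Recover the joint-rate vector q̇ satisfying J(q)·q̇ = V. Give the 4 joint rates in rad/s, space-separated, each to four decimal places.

o_n = [-0.4488, -1.0659, -0.1685]
J₁: ẑ×o_n = [1.0659, -0.4488, 0.0000], ω = ẑ
J2: z=[0.0872, -0.9962, 0.0000] o=[0.1793, 0.0157, 0.0000] → [0.1678, 0.0147, -0.7200, 0.0872, -0.9962, 0.0000]
J3: z=[-0.7044, -0.0616, 0.7071] o=[0.0948, 0.0083, -0.0849] → [0.7647, -0.4433, 0.7232, -0.7044, -0.0616, 0.7071]
J4: z=[-0.7044, -0.0616, 0.7071] o=[-0.4180, -0.6524, -0.1017] → [0.2965, -0.0689, 0.2894, -0.7044, -0.0616, 0.7071]
q̇ = J⁺·V = [0.9690, 0.5920, -0.4610, 0.7770]

0.9690 0.5920 -0.4610 0.7770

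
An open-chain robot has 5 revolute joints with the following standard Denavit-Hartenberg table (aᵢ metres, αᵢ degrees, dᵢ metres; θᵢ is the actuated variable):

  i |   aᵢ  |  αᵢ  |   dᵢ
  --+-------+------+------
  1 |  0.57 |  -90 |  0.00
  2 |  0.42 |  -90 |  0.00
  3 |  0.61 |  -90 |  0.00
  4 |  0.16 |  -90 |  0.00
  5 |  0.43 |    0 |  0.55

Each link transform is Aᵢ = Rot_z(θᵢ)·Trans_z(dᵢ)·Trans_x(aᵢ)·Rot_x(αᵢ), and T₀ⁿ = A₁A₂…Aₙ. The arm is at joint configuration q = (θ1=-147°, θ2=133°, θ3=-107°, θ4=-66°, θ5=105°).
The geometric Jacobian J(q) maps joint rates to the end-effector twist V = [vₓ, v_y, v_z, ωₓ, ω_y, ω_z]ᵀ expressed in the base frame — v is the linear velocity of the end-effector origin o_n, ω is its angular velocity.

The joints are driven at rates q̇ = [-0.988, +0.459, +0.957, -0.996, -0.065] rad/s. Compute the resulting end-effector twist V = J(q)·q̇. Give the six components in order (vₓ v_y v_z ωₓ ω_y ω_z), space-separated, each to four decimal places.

o_n = [-0.2407, -1.3026, 0.1032]
J₁: ẑ×o_n = [1.3026, -0.2407, 0.0000], ω = ẑ
J2: z=[0.5446, -0.8387, 0.0000] o=[-0.4780, -0.3104, 0.0000] → [-0.0866, -0.0562, -0.3413, 0.5446, -0.8387, 0.0000]
J3: z=[0.6134, 0.3983, 0.6820] o=[-0.2378, -0.1544, -0.3072] → [0.9465, -0.2537, -0.7031, 0.6134, 0.3983, 0.6820]
J4: z=[0.7062, 0.1100, -0.6994] o=[-0.0221, -0.7099, -0.1767] → [-0.3837, -0.0448, -0.3945, 0.7062, 0.1100, -0.6994]
J5: z=[0.0736, -0.9939, -0.0821] o=[0.0906, -0.7110, -0.0631] → [-0.2139, 0.0149, -0.3727, 0.0736, -0.9939, -0.0821]
V = J·q̇ = [-0.0248, 0.0129, -0.4124, 0.1288, -0.0487, 0.3666]

-0.0248 0.0129 -0.4124 0.1288 -0.0487 0.3666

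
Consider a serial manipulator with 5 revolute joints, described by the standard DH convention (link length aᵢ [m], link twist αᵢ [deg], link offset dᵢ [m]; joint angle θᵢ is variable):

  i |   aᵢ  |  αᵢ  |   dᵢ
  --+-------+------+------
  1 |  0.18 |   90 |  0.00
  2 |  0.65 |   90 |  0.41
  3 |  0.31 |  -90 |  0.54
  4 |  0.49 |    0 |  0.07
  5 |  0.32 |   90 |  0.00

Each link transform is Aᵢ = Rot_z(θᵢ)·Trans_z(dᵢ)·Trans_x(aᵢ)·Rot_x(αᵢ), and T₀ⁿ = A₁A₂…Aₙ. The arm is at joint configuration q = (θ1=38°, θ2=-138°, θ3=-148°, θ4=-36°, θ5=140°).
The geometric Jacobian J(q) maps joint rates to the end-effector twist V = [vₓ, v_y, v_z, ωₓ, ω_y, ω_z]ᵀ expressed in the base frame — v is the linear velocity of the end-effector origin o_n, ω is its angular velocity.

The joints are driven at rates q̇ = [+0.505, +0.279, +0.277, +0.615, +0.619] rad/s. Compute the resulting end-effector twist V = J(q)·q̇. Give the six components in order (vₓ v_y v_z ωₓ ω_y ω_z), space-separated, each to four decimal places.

-0.0731 -0.2010 -0.4284 -1.0015 0.1915 0.2733

o_n = [-0.2104, -0.1863, 0.2818]
J₁: ẑ×o_n = [0.1863, -0.2104, 0.0000], ω = ẑ
J2: z=[0.6157, -0.7880, 0.0000] o=[0.1418, 0.1108, 0.0000] → [-0.2220, -0.1735, -0.4605, 0.6157, -0.7880, 0.0000]
J3: z=[-0.5273, -0.4120, 0.7431] o=[0.0136, -0.5097, -0.4349] → [-0.5355, 0.2115, -0.2628, -0.5273, -0.4120, 0.7431]
J4: z=[-0.8324, 0.4258, -0.3546] o=[-0.2183, -0.4824, 0.1423] → [0.1644, 0.1133, -0.2498, -0.8324, 0.4258, -0.3546]
J5: z=[-0.8324, 0.4258, -0.3546] o=[-0.3609, -0.2519, 0.5564] → [-0.0937, -0.2820, -0.1187, -0.8324, 0.4258, -0.3546]
V = J·q̇ = [-0.0731, -0.2010, -0.4284, -1.0015, 0.1915, 0.2733]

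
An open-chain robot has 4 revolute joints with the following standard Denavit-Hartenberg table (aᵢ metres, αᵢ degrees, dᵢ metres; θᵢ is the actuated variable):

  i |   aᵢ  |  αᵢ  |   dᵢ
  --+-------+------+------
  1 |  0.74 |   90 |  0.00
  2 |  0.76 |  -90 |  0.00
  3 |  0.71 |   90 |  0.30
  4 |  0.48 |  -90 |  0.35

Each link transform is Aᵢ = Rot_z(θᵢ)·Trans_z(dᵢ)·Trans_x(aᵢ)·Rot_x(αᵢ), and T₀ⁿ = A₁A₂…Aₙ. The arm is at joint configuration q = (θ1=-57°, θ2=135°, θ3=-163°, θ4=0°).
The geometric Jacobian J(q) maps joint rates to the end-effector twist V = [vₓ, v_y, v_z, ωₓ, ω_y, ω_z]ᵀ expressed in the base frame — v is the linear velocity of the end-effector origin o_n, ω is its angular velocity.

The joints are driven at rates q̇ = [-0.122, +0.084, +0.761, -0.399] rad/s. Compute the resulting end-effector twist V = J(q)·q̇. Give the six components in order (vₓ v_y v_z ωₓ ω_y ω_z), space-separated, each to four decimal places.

-0.7861 -0.7169 0.1532 -0.7285 0.2669 -0.5776

o_n = [0.4614, -0.7348, -0.5518]
J₁: ẑ×o_n = [0.7348, 0.4614, -0.0000], ω = ẑ
J2: z=[-0.8387, -0.5446, 0.0000] o=[0.4030, -0.6206, 0.0000] → [0.3005, -0.4628, 0.1275, -0.8387, -0.5446, 0.0000]
J3: z=[-0.3851, 0.5930, -0.7071] o=[0.1103, -0.1699, 0.5374] → [-1.0453, -0.6677, 0.0093, -0.3851, 0.5930, -0.7071]
J4: z=[0.9146, 0.3475, -0.2067] o=[0.0822, -0.5077, -0.1548] → [-0.1849, 0.2847, -0.3394, 0.9146, 0.3475, -0.2067]
V = J·q̇ = [-0.7861, -0.7169, 0.1532, -0.7285, 0.2669, -0.5776]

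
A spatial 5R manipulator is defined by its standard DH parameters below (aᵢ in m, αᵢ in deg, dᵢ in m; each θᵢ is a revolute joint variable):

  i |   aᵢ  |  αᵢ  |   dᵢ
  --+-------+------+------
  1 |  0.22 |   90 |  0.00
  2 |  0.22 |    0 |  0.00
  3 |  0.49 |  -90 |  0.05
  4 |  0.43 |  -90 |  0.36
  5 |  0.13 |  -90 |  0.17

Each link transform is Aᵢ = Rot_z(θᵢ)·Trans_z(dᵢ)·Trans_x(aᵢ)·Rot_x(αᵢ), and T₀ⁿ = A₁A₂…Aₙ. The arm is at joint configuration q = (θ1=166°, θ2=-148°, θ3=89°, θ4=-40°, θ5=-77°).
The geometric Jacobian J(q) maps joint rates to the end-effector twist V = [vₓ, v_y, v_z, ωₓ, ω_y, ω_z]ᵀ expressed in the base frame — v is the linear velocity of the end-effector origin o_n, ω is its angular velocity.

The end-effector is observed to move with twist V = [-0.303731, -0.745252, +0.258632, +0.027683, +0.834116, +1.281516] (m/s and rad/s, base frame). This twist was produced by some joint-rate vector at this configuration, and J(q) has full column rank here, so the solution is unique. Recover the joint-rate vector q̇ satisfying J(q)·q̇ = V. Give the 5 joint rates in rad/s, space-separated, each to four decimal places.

0.4970 -0.7360 0.8580 0.5540 -0.9060

o_n = [-0.8605, 0.4361, -0.6812]
J₁: ẑ×o_n = [-0.4361, -0.8605, 0.0000], ω = ẑ
J2: z=[0.2419, 0.9703, 0.0000] o=[-0.2135, 0.0532, 0.0000] → [-0.6609, 0.1648, 0.7204, 0.2419, 0.9703, 0.0000]
J3: z=[0.2419, 0.9703, 0.0000] o=[-0.0324, 0.0081, -0.1166] → [-0.5478, 0.1366, 0.9070, 0.2419, 0.9703, 0.0000]
J4: z=[-0.8317, 0.2074, 0.5150] o=[-0.2652, 0.1177, -0.5366] → [-0.1940, -0.4268, -0.1414, -0.8317, 0.2074, 0.5150]
J5: z=[-0.5065, -0.6632, -0.5510] o=[-0.6624, 0.5015, -0.6335] → [-0.0045, 0.0850, -0.0982, -0.5065, -0.6632, -0.5510]
q̇ = J⁺·V = [0.4970, -0.7360, 0.8580, 0.5540, -0.9060]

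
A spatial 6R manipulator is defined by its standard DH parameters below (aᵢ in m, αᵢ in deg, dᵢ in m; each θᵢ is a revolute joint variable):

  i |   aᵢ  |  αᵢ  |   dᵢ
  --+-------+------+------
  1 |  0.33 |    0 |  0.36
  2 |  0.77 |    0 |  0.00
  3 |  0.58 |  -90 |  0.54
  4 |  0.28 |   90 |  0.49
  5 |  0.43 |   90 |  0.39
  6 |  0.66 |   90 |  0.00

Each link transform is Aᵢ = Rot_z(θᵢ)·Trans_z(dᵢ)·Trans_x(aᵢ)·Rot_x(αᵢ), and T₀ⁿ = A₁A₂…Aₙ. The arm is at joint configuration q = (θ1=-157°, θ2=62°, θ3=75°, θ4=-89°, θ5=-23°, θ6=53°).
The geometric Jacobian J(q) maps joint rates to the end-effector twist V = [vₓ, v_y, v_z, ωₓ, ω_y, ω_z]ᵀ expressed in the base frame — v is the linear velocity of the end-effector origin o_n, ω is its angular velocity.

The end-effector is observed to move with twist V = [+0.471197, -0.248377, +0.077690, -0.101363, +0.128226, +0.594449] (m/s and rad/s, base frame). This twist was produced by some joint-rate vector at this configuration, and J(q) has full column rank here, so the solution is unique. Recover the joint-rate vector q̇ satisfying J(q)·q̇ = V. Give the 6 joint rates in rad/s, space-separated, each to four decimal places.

0.4650 0.2000 -0.1230 -0.0320 0.1400 -0.1280

o_n = [-0.6134, -0.6303, 1.9573]
J₁: ẑ×o_n = [0.6303, -0.6134, 0.0000], ω = ẑ
J2: z=[0.0000, 0.0000, 1.0000] o=[-0.3038, -0.1289, 0.3600] → [0.5013, -0.3096, 0.0000, 0.0000, 0.0000, 1.0000]
J3: z=[0.0000, 0.0000, 1.0000] o=[-0.3709, -0.8960, 0.3600] → [-0.2658, -0.2425, 0.0000, 0.0000, 0.0000, 1.0000]
J4: z=[0.3420, 0.9397, 0.0000] o=[0.1741, -1.0944, 0.9000] → [0.9935, -0.3616, 0.8988, 0.3420, 0.9397, 0.0000]
J5: z=[-0.9395, 0.3420, 0.0175] o=[0.3463, -0.6356, 1.1800] → [0.2657, 0.7136, 0.3232, -0.9395, 0.3420, 0.0175]
J6: z=[-0.3212, -0.8627, -0.3907] o=[-0.0711, -0.6625, 1.5825] → [-0.3107, 0.3323, -0.4782, -0.3212, -0.8627, -0.3907]
q̇ = J⁺·V = [0.4650, 0.2000, -0.1230, -0.0320, 0.1400, -0.1280]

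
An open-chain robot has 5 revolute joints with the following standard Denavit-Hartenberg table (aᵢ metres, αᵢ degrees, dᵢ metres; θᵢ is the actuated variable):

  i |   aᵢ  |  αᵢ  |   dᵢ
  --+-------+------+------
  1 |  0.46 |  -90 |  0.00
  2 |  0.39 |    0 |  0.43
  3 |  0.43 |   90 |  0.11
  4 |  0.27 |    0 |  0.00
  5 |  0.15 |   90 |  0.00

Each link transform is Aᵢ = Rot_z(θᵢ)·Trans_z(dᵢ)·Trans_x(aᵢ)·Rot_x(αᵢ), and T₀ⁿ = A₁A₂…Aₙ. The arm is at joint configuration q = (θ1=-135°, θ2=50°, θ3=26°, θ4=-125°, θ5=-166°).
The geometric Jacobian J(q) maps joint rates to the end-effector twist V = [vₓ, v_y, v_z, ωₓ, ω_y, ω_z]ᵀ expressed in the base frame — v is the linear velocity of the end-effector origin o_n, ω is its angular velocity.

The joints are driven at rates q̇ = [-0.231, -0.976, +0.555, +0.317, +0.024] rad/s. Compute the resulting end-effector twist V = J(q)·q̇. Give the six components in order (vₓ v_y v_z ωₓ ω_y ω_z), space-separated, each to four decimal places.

-0.5308 -0.2291 0.2565 -0.5317 0.0637 -0.1485

o_n = [-0.2343, -0.8833, -0.6179]
J₁: ẑ×o_n = [0.8833, -0.2343, 0.0000], ω = ẑ
J2: z=[0.7071, -0.7071, 0.0000] o=[-0.3253, -0.3253, 0.0000] → [0.4369, 0.4369, -0.3303, 0.7071, -0.7071, 0.0000]
J3: z=[0.7071, -0.7071, 0.0000] o=[-0.1985, -0.8066, -0.2988] → [0.2257, 0.2257, -0.0796, 0.7071, -0.7071, 0.0000]
J4: z=[-0.6861, -0.6861, 0.2419] o=[-0.1943, -0.9579, -0.7160] → [-0.0854, 0.0576, -0.0787, -0.6861, -0.6861, 0.2419]
J5: z=[-0.6861, -0.6861, 0.2419] o=[-0.3242, -0.7750, -0.5657] → [0.0620, -0.0141, 0.1359, -0.6861, -0.6861, 0.2419]
V = J·q̇ = [-0.5308, -0.2291, 0.2565, -0.5317, 0.0637, -0.1485]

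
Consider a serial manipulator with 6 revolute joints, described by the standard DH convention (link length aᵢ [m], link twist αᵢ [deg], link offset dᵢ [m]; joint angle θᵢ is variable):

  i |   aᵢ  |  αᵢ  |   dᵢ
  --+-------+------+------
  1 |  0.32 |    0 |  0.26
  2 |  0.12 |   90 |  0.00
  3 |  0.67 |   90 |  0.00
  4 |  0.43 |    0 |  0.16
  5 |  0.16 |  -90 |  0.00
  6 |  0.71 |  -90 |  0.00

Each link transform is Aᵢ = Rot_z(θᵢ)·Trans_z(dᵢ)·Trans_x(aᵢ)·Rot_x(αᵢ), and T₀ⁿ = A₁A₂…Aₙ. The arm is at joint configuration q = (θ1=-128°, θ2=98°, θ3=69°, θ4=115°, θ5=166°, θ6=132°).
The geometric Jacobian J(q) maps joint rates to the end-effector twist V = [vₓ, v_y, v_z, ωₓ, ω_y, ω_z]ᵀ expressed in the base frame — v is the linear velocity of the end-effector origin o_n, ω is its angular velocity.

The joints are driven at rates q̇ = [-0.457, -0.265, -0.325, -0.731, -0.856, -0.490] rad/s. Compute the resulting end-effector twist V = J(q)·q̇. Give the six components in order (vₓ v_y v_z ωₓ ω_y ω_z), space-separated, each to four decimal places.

o_n = [-0.6069, -0.8226, 0.7915]
J₁: ẑ×o_n = [0.8226, -0.6069, 0.0000], ω = ẑ
J2: z=[0.0000, 0.0000, 1.0000] o=[-0.1970, -0.2522, 0.2600] → [0.5705, -0.4099, 0.0000, 0.0000, 0.0000, 1.0000]
J3: z=[-0.5000, -0.8660, 0.0000] o=[-0.0931, -0.3122, 0.2600] → [-0.4603, 0.2657, -0.1898, -0.5000, -0.8660, 0.0000]
J4: z=[0.8085, -0.4668, -0.3584] o=[0.1148, -0.4322, 0.8855] → [-0.0960, 0.3347, -0.6526, 0.8085, -0.4668, -0.3584]
J5: z=[0.8085, -0.4668, -0.3584] o=[-0.0070, -0.8118, 0.6585] → [-0.0659, 0.1075, -0.2888, 0.8085, -0.4668, -0.3584]
J6: z=[0.2092, -0.3411, 0.9164] o=[0.0810, -0.6813, 0.6870] → [0.0939, -0.6523, -0.2642, 0.2092, -0.3411, 0.9164]
V = J·q̇ = [-0.2969, 0.2826, 0.9154, -1.2231, 1.1894, -0.6023]

-0.2969 0.2826 0.9154 -1.2231 1.1894 -0.6023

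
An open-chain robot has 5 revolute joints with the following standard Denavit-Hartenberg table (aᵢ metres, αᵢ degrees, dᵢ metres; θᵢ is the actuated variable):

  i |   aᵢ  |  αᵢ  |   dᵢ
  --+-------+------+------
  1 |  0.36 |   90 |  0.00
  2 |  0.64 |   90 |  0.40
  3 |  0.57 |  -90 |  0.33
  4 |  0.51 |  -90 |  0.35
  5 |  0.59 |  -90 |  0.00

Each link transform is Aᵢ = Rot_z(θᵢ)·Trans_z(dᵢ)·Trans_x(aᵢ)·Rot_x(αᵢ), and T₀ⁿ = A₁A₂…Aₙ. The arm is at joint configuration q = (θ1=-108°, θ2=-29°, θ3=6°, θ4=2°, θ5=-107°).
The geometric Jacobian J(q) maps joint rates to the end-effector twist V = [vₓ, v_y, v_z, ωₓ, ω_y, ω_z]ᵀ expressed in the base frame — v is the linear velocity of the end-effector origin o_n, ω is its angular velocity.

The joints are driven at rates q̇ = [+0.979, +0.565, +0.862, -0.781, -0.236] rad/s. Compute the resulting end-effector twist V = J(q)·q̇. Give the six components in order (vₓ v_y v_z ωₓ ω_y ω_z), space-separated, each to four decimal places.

o_n = [-1.7899, -0.9652, -0.9797]
J₁: ẑ×o_n = [0.9652, -1.7899, 0.0000], ω = ẑ
J2: z=[-0.9511, 0.3090, 0.0000] o=[-0.1112, -0.3424, 0.0000] → [-0.3028, -0.9318, 1.1111, -0.9511, 0.3090, 0.0000]
J3: z=[0.1498, 0.4611, -0.8746] o=[-0.6646, -0.7511, -0.3103] → [-0.4959, 1.0845, 0.4868, 0.1498, 0.4611, -0.8746]
J4: z=[-0.9176, 0.3943, 0.0507] o=[-0.8251, -1.0521, -0.8737] → [-0.0462, -0.1462, 0.3007, -0.9176, 0.3943, 0.0507]
J5: z=[-0.1369, -0.4331, 0.8909] o=[-1.3366, -1.3275, -1.0862] → [-0.3689, -0.3893, -0.2459, -0.1369, -0.4331, 0.8909]
V = J·q̇ = [0.4695, -1.1379, 0.8706, 0.3407, 0.3663, -0.0248]

0.4695 -1.1379 0.8706 0.3407 0.3663 -0.0248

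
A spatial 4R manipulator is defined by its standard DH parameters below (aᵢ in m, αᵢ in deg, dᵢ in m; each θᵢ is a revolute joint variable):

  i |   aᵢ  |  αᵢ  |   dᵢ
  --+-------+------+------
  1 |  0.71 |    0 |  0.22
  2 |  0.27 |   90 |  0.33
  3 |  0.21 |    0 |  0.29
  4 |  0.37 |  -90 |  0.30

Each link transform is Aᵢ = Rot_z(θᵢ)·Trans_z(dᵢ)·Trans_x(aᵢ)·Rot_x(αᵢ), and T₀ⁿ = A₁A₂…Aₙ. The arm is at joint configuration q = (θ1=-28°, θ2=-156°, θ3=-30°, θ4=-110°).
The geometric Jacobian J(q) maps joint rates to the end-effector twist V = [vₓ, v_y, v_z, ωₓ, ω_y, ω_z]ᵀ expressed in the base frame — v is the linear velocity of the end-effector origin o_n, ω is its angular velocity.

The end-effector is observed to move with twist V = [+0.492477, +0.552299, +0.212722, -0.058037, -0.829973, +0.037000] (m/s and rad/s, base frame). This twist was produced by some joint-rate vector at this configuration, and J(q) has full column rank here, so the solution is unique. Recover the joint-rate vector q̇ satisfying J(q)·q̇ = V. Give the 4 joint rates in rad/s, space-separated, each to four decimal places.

o_n = [0.5000, 0.2670, 0.2072]
J₁: ẑ×o_n = [-0.2670, 0.5000, 0.0000], ω = ẑ
J2: z=[0.0000, 0.0000, 1.0000] o=[0.6269, -0.3333, 0.2200] → [-0.6003, -0.1269, 0.0000, 0.0000, 0.0000, 1.0000]
J3: z=[0.0698, 0.9976, 0.0000] o=[0.3576, -0.3145, 0.5500] → [-0.3420, 0.0239, -0.1016, 0.0698, 0.9976, 0.0000]
J4: z=[0.0698, 0.9976, 0.0000] o=[0.1964, -0.0125, 0.4450] → [-0.2373, 0.0166, -0.2834, 0.0698, 0.9976, 0.0000]
q̇ = J⁺·V = [0.9120, -0.8750, -0.1270, -0.7050]

0.9120 -0.8750 -0.1270 -0.7050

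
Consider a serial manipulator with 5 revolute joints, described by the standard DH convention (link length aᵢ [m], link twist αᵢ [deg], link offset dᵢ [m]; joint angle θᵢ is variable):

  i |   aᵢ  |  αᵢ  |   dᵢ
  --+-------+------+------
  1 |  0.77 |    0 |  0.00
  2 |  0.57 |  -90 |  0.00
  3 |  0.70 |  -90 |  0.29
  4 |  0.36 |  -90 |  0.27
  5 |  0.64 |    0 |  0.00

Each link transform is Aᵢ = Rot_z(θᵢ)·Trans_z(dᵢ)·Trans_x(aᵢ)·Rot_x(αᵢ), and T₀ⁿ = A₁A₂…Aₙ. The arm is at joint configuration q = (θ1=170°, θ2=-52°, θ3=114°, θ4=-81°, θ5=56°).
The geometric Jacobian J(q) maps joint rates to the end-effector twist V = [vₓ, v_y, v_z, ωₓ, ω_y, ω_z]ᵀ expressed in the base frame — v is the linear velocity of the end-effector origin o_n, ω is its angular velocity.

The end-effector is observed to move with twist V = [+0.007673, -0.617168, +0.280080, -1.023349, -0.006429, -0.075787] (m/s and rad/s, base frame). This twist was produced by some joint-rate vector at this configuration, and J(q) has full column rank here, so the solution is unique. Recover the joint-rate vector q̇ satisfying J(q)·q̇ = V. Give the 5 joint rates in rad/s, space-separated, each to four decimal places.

0.3910 -0.9160 0.8110 -0.2510 -0.6110

o_n = [-1.8647, 0.0864, -0.8481]
J₁: ẑ×o_n = [-0.0864, -1.8647, 0.0000], ω = ẑ
J2: z=[0.0000, 0.0000, 1.0000] o=[-0.7583, 0.1337, 0.0000] → [0.0473, -1.1064, 0.0000, 0.0000, 0.0000, 1.0000]
J3: z=[-0.8829, -0.4695, 0.0000] o=[-1.0259, 0.6370, 0.0000] → [0.3981, -0.7488, 0.0923, -0.8829, -0.4695, 0.0000]
J4: z=[0.4289, -0.8066, 0.4067] o=[-1.1483, 0.2495, -0.6395] → [0.2345, -0.2019, -0.6477, 0.4289, -0.8066, 0.4067]
J5: z=[0.3267, -0.2813, -0.9023] o=[-1.3357, -0.1555, -0.5811] → [0.2934, 0.5645, -0.0697, 0.3267, -0.2813, -0.9023]
q̇ = J⁺·V = [0.3910, -0.9160, 0.8110, -0.2510, -0.6110]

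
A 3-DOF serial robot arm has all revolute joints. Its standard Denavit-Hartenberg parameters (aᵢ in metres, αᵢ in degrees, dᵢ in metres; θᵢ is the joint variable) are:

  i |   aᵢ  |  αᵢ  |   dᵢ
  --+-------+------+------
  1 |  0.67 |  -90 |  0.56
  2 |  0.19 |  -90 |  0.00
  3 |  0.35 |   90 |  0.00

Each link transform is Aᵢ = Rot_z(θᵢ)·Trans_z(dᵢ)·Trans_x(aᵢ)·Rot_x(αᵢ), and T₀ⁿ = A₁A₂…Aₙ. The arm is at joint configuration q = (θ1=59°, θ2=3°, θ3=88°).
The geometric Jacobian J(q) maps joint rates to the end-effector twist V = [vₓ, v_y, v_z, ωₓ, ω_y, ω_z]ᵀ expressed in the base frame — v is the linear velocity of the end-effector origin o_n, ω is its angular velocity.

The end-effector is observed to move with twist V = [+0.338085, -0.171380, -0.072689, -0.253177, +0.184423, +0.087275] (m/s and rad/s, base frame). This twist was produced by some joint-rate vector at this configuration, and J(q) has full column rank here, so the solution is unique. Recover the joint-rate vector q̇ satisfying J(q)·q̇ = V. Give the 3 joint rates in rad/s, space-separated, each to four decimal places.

o_n = [0.7489, 0.5672, 0.5494]
J₁: ẑ×o_n = [-0.5672, 0.7489, 0.0000], ω = ẑ
J2: z=[-0.8572, 0.5150, 0.0000] o=[0.3451, 0.5743, 0.5600] → [-0.0055, -0.0091, -0.2019, -0.8572, 0.5150, 0.0000]
J3: z=[-0.0270, -0.0449, -0.9986] o=[0.4428, 0.7369, 0.5501] → [-0.1694, -0.3057, 0.0183, -0.0270, -0.0449, -0.9986]
q̇ = J⁺·V = [-0.4410, 0.3120, -0.5290]

-0.4410 0.3120 -0.5290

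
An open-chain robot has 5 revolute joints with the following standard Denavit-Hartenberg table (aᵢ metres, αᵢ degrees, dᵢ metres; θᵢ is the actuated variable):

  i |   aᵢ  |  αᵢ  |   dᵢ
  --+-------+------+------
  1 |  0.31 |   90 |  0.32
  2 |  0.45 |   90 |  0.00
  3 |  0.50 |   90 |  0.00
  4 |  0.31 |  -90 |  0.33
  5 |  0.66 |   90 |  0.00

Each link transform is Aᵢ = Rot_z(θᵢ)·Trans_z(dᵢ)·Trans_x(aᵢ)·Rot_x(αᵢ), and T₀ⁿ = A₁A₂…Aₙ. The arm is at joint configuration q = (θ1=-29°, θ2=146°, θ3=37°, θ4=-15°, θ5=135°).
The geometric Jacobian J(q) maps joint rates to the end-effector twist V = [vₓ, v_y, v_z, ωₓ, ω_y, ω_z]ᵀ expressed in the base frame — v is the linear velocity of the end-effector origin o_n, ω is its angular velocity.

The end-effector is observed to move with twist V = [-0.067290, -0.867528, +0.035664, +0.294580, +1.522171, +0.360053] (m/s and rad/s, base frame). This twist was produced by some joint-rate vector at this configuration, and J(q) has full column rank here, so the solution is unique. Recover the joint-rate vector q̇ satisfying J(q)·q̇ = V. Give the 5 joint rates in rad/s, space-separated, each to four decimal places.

0.4640 -0.6160 0.5590 0.8900 -0.9460

o_n = [-0.3322, -0.1806, 0.7150]
J₁: ẑ×o_n = [0.1806, -0.3322, 0.0000], ω = ẑ
J2: z=[-0.4848, -0.8746, 0.0000] o=[0.2711, -0.1503, 0.3200] → [-0.3454, 0.1915, -0.5130, -0.4848, -0.8746, 0.0000]
J3: z=[0.4891, -0.2711, 0.8290] o=[-0.0552, 0.0306, 0.5716] → [0.1362, -0.2998, -0.1784, 0.4891, -0.2711, 0.8290]
J4: z=[-0.0492, 0.9404, 0.3365] o=[-0.4906, -0.0721, 0.7949] → [-0.0387, 0.0494, -0.1436, -0.0492, 0.9404, 0.3365]
J5: z=[0.2470, -0.3150, 0.9164] o=[-0.8068, 0.1985, 0.9732] → [0.4287, 0.4987, 0.0559, 0.2470, -0.3150, 0.9164]
q̇ = J⁺·V = [0.4640, -0.6160, 0.5590, 0.8900, -0.9460]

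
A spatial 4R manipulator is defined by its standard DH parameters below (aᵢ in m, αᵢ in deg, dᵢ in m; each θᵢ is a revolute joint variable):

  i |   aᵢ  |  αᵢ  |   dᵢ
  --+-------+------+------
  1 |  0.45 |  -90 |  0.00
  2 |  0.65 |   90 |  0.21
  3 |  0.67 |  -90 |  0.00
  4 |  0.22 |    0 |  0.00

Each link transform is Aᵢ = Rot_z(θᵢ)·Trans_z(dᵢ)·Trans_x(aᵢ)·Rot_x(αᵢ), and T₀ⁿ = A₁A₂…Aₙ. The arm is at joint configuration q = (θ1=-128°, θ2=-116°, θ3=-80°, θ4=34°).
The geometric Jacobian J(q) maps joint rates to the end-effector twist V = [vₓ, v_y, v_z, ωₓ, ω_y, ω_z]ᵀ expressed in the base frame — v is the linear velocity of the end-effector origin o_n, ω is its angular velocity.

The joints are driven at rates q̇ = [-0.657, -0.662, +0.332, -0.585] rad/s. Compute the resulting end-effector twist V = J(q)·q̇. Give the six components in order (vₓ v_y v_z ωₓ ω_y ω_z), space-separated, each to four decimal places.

0.5803 1.0030 0.0566 -0.5735 0.5062 -1.3203

o_n = [-0.6258, 0.2215, 0.7712]
J₁: ẑ×o_n = [-0.2215, -0.6258, 0.0000], ω = ẑ
J2: z=[0.7880, -0.6157, 0.0000] o=[-0.2770, -0.3546, 0.0000] → [-0.4748, -0.6077, 0.2393, 0.7880, -0.6157, 0.0000]
J3: z=[0.5534, 0.7083, -0.4384] o=[0.0639, -0.2594, 0.5842] → [0.3432, 0.1988, 0.7545, 0.5534, 0.7083, -0.4384]
J4: z=[0.4026, 0.2333, 0.8851] o=[-0.4247, 0.1871, 0.6888] → [-0.0112, -0.2111, 0.0608, 0.4026, 0.2333, 0.8851]
V = J·q̇ = [0.5803, 1.0030, 0.0566, -0.5735, 0.5062, -1.3203]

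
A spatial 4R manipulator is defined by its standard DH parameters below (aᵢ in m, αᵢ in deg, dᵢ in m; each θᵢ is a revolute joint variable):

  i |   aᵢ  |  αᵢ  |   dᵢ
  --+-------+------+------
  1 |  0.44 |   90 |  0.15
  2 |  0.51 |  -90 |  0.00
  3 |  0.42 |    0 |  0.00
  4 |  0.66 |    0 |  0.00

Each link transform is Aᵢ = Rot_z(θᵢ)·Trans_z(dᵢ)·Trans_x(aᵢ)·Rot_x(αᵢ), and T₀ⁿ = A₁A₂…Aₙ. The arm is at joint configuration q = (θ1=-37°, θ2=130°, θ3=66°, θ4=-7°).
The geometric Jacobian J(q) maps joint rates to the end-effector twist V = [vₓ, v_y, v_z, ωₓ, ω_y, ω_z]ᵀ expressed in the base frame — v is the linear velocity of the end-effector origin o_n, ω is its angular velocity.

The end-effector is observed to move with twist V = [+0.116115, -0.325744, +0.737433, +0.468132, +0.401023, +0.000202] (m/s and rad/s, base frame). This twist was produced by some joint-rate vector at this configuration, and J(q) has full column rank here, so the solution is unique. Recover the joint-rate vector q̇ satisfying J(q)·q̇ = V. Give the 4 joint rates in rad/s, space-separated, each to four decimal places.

-0.1110 -0.6020 -0.9100 0.7370

o_n = [0.3988, 0.8883, 0.9319]
J₁: ẑ×o_n = [-0.8883, 0.3988, 0.0000], ω = ẑ
J2: z=[-0.6018, -0.7986, 0.0000] o=[0.3514, -0.2648, 0.1500] → [-0.6245, 0.4706, -0.6561, -0.6018, -0.7986, 0.0000]
J3: z=[-0.6118, 0.4610, -0.6428] o=[0.0896, -0.0675, 0.5407] → [0.7948, 0.0406, -0.7273, -0.6118, 0.4610, -0.6428]
J4: z=[-0.6118, 0.4610, -0.6428] o=[0.2328, 0.3050, 0.6715] → [0.4950, 0.0526, -0.4334, -0.6118, 0.4610, -0.6428]
q̇ = J⁺·V = [-0.1110, -0.6020, -0.9100, 0.7370]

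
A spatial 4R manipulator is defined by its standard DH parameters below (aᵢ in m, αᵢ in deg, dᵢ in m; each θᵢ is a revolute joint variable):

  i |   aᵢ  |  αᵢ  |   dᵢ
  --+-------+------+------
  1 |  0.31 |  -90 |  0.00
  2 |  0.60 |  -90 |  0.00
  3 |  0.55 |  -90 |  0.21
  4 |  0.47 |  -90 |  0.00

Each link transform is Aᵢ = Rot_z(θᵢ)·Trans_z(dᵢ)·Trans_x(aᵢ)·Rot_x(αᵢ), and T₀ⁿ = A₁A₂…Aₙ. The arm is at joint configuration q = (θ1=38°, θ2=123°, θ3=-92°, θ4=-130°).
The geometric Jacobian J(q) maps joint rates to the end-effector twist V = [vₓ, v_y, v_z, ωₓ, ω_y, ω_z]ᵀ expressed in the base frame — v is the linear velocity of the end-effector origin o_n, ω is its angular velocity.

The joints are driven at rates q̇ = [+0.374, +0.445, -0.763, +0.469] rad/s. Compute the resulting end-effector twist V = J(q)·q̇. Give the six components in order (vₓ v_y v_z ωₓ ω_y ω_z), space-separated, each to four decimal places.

o_n = [-0.5388, -0.1065, -0.1855]
J₁: ẑ×o_n = [0.1065, -0.5388, 0.0000], ω = ẑ
J2: z=[-0.6157, 0.7880, 0.0000] o=[0.2443, 0.1909, 0.0000] → [-0.1462, -0.1142, 0.8001, -0.6157, 0.7880, 0.0000]
J3: z=[-0.6609, -0.5163, 0.5446] o=[-0.0132, -0.0103, -0.5032] → [-0.1117, -0.0763, -0.2078, -0.6609, -0.5163, 0.5446]
J4: z=[-0.4504, -0.3076, -0.8382] o=[-0.4822, 0.3208, -0.3727] → [-0.4158, 0.1318, 0.1751, -0.4504, -0.3076, -0.8382]
V = J·q̇ = [-0.1350, -0.1323, 0.5967, 0.0190, 0.6004, -0.4347]

-0.1350 -0.1323 0.5967 0.0190 0.6004 -0.4347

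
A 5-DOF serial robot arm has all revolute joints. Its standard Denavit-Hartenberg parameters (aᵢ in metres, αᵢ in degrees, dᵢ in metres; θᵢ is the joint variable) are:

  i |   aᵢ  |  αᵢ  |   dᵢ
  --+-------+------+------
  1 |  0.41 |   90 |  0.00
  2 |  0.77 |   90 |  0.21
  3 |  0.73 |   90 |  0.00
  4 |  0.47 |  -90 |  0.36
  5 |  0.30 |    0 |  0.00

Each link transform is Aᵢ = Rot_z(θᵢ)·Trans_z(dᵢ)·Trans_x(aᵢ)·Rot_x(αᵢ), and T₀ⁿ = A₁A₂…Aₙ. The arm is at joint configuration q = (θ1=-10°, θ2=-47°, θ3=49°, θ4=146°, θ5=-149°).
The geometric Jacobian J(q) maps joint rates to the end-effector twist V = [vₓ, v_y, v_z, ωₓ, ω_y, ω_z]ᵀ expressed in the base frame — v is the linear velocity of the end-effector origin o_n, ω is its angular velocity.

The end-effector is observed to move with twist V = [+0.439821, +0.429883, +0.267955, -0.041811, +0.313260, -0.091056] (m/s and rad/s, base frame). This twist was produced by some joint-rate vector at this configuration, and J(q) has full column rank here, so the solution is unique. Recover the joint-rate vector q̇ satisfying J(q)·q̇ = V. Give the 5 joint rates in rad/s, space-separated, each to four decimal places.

o_n = [1.2895, -0.5221, -1.1939]
J₁: ẑ×o_n = [0.5221, 1.2895, -0.0000], ω = ẑ
J2: z=[-0.1736, -0.9848, 0.0000] o=[0.4038, -0.0712, 0.0000] → [1.1758, -0.2073, 0.9506, -0.1736, -0.9848, 0.0000]
J3: z=[-0.7202, 0.1270, -0.6820] o=[0.8845, -0.3692, -0.5631] → [-0.1844, -0.7305, 0.0587, -0.7202, 0.1270, -0.6820]
J4: z=[0.6208, 0.5567, -0.5520] o=[1.1105, -0.9685, -0.9134] → [0.0902, 0.0753, 0.1775, 0.6208, 0.5567, -0.5520]
J5: z=[0.4240, 0.3538, 0.8337] o=[1.0240, -0.4148, -1.1044] → [0.0578, 0.2593, -0.1394, 0.4240, 0.3538, 0.8337]
q̇ = J⁺·V = [0.6480, 0.1290, 0.5930, 0.6410, 0.0230]

0.6480 0.1290 0.5930 0.6410 0.0230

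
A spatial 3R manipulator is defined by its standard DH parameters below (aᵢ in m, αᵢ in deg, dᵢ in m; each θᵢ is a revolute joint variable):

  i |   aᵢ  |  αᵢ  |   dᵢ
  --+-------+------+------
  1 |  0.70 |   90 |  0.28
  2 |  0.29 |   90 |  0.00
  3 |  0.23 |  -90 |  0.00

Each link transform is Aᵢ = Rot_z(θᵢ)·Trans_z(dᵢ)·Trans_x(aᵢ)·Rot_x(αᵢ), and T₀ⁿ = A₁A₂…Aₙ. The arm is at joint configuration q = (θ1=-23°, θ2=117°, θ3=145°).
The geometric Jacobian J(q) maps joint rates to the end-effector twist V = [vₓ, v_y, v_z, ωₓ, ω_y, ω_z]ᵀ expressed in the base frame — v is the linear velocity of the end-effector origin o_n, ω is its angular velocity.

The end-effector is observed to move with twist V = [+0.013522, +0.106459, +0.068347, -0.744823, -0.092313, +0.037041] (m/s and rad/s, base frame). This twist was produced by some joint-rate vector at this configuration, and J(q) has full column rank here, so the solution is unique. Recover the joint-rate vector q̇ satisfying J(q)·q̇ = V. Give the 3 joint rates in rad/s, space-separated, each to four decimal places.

0.3680 0.3760 -0.7290

o_n = [0.5504, -0.3769, 0.3705]
J₁: ẑ×o_n = [0.3769, 0.5504, -0.0000], ω = ẑ
J2: z=[-0.3907, -0.9205, 0.0000] o=[0.6444, -0.2735, 0.2800] → [-0.0833, 0.0354, -0.0461, -0.3907, -0.9205, 0.0000]
J3: z=[0.8202, -0.3481, 0.4540] o=[0.5232, -0.2221, 0.5384] → [0.1287, 0.1500, -0.1175, 0.8202, -0.3481, 0.4540]
q̇ = J⁺·V = [0.3680, 0.3760, -0.7290]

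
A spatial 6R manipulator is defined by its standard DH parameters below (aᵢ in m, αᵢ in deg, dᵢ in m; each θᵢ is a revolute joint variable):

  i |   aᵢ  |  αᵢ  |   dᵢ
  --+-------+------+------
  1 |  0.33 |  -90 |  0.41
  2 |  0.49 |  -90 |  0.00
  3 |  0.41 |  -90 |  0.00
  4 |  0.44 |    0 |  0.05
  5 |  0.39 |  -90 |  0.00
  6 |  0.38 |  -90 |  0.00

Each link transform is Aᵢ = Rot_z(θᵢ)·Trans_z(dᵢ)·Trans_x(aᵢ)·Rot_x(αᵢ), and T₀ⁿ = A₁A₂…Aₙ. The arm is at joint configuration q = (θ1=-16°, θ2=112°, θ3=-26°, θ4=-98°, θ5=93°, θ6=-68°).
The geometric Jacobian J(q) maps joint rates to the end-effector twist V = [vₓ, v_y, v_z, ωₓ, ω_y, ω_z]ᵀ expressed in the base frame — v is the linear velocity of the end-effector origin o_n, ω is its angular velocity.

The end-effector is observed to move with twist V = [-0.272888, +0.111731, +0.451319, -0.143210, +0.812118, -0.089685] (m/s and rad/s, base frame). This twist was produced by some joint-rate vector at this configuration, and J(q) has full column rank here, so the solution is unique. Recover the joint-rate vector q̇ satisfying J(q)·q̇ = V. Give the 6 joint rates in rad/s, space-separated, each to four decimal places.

o_n = [-0.6304, 0.2055, -0.7598]
J₁: ẑ×o_n = [-0.2055, -0.6304, 0.0000], ω = ẑ
J2: z=[0.2756, 0.9613, 0.0000] o=[0.3172, -0.0910, 0.4100] → [-1.1245, 0.3224, 0.9926, 0.2756, 0.9613, 0.0000]
J3: z=[-0.8913, 0.2556, 0.3746] o=[0.1408, -0.0404, -0.0443] → [-0.2750, -0.9266, -0.0220, -0.8913, 0.2556, 0.3746]
J4: z=[-0.4056, -0.8187, -0.4065] o=[0.0576, 0.1705, -0.3860] → [0.3203, 0.1280, -0.5775, -0.4056, -0.8187, -0.4065]
J5: z=[-0.4056, -0.8187, -0.4065] o=[-0.3386, 0.2094, -0.1921] → [0.4633, -0.1117, -0.2373, -0.4056, -0.8187, -0.4065]
J6: z=[0.8702, -0.2098, -0.4458] o=[-0.4477, 0.4178, -0.5031] → [-0.0408, 0.3049, -0.2231, 0.8702, -0.2098, -0.4458]
q̇ = J⁺·V = [-0.6330, 0.0530, 0.2030, -0.4200, -0.3600, -0.3370]

-0.6330 0.0530 0.2030 -0.4200 -0.3600 -0.3370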